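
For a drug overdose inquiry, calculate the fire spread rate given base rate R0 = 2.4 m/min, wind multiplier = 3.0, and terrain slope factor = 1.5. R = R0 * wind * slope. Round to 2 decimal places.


Fire spread rate calculation:
R = R0 * wind_factor * slope_factor
= 2.4 * 3.0 * 1.5
= 7.2 * 1.5
= 10.80 m/min

10.80


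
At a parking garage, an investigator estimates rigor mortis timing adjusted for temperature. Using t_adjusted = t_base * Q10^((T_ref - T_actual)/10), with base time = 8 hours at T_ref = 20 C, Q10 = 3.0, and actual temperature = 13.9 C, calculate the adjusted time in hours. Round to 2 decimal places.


Rigor mortis time adjustment:
Exponent = (T_ref - T_actual) / 10 = (20 - 13.9) / 10 = 0.61
Q10 factor = 3.0^0.61 = 1.95454
t_adjusted = 8 * 1.95454 = 15.64 hours

15.64


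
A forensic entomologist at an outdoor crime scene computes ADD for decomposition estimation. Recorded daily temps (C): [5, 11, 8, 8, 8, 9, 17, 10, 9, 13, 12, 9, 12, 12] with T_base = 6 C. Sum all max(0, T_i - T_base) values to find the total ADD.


Computing ADD day by day:
Day 1: max(0, 5 - 6) = 0
Day 2: max(0, 11 - 6) = 5
Day 3: max(0, 8 - 6) = 2
Day 4: max(0, 8 - 6) = 2
Day 5: max(0, 8 - 6) = 2
Day 6: max(0, 9 - 6) = 3
Day 7: max(0, 17 - 6) = 11
Day 8: max(0, 10 - 6) = 4
Day 9: max(0, 9 - 6) = 3
Day 10: max(0, 13 - 6) = 7
Day 11: max(0, 12 - 6) = 6
Day 12: max(0, 9 - 6) = 3
Day 13: max(0, 12 - 6) = 6
Day 14: max(0, 12 - 6) = 6
Total ADD = 60

60


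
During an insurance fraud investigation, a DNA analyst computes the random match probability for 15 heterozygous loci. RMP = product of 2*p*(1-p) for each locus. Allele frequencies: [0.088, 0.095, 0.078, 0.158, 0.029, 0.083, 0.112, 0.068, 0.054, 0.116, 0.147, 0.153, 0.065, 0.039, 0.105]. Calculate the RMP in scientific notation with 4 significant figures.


Computing RMP for 15 loci:
Locus 1: 2 * 0.088 * 0.912 = 0.160512
Locus 2: 2 * 0.095 * 0.905 = 0.17195
Locus 3: 2 * 0.078 * 0.922 = 0.143832
Locus 4: 2 * 0.158 * 0.842 = 0.266072
Locus 5: 2 * 0.029 * 0.971 = 0.056318
Locus 6: 2 * 0.083 * 0.917 = 0.152222
Locus 7: 2 * 0.112 * 0.888 = 0.198912
Locus 8: 2 * 0.068 * 0.932 = 0.126752
Locus 9: 2 * 0.054 * 0.946 = 0.102168
Locus 10: 2 * 0.116 * 0.884 = 0.205088
Locus 11: 2 * 0.147 * 0.853 = 0.250782
Locus 12: 2 * 0.153 * 0.847 = 0.259182
Locus 13: 2 * 0.065 * 0.935 = 0.12155
Locus 14: 2 * 0.039 * 0.961 = 0.074958
Locus 15: 2 * 0.105 * 0.895 = 0.18795
RMP = 5.324e-13

5.324e-13


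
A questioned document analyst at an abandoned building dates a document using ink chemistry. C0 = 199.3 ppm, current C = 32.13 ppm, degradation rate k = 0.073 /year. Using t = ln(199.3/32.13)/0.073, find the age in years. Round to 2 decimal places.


Document age estimation:
C0/C = 199.3 / 32.13 = 6.202926
ln(C0/C) = 1.825021
t = 1.825021 / 0.073 = 25.00 years

25.00


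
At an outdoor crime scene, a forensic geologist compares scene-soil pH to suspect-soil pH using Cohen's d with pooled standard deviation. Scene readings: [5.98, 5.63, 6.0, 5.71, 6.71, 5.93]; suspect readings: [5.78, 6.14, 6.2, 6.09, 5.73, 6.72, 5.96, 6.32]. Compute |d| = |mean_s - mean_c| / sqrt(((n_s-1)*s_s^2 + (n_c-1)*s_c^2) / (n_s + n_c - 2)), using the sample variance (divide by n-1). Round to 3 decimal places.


Pooled-variance Cohen's d for soil pH comparison:
Scene mean = 35.96 / 6 = 5.993333
Suspect mean = 48.94 / 8 = 6.1175
Scene sample variance s_s^2 = 0.146027
Suspect sample variance s_c^2 = 0.100136
Pooled variance = ((n_s-1)*s_s^2 + (n_c-1)*s_c^2) / (n_s + n_c - 2) = 0.119257
Pooled SD = sqrt(0.119257) = 0.345336
Mean difference = -0.124167
|d| = |-0.124167| / 0.345336 = 0.360

0.360


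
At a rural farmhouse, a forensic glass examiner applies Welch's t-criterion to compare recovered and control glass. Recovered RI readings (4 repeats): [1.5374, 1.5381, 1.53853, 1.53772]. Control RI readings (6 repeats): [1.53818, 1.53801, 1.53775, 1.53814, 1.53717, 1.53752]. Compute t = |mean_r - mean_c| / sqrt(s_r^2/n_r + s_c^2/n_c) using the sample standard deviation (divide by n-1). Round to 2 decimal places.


Welch's t-criterion for glass RI comparison:
Recovered mean = sum / n_r = 6.15175 / 4 = 1.5379375
Control mean = sum / n_c = 9.22677 / 6 = 1.537795
Recovered sample variance s_r^2 = 2.37892e-07
Control sample variance s_c^2 = 1.5635e-07
Welch SE (unpooled) = sqrt(s_r^2/n_r + s_c^2/n_c) = sqrt(5.94729e-08 + 2.60583e-08) = sqrt(8.55312e-08) = 0.000292457
|mean_r - mean_c| = 0.0001425
t = 0.0001425 / 0.000292457 = 0.49

0.49


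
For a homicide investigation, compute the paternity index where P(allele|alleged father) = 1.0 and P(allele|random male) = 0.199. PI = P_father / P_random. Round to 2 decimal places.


Paternity Index calculation:
PI = P(allele|father) / P(allele|random)
PI = 1.0 / 0.199
PI = 5.03

5.03


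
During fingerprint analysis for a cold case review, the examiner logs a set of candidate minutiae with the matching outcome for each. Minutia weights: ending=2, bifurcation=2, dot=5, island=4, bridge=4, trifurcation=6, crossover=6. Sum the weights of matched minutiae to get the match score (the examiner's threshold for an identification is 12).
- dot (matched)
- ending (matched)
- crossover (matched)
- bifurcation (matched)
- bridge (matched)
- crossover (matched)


Weighted minutiae match score:
  dot: matched, +5 (running total 5)
  ending: matched, +2 (running total 7)
  crossover: matched, +6 (running total 13)
  bifurcation: matched, +2 (running total 15)
  bridge: matched, +4 (running total 19)
  crossover: matched, +6 (running total 25)
Total score = 25
Threshold = 12; verdict = identification

25


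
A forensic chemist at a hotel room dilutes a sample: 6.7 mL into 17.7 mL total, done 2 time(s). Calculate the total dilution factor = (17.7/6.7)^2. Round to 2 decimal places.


Dilution factor calculation:
Single dilution = V_total / V_sample = 17.7 / 6.7 ≈ 2.641791
Number of dilutions = 2
Total DF = (17.7 / 6.7)^2 (full precision, rounded at the end) = 6.98

6.98


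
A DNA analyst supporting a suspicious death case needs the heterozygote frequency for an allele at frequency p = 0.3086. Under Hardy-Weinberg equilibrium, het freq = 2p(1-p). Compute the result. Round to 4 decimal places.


Hardy-Weinberg heterozygote frequency:
q = 1 - p = 1 - 0.3086 = 0.6914
2pq = 2 * 0.3086 * 0.6914 = 0.4267

0.4267


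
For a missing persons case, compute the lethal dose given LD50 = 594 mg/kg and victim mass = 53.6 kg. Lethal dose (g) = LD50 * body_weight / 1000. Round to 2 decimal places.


Lethal dose calculation:
Lethal dose = LD50 * body_weight / 1000
= 594 * 53.6 / 1000
= 31838.4 / 1000
= 31.84 g

31.84


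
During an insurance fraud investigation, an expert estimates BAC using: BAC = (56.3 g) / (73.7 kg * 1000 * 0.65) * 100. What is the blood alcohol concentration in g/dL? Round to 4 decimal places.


Applying the Widmark formula:
BAC = (dose_g / (body_wt * 1000 * r)) * 100
Denominator = 73.7 * 1000 * 0.65 = 47905
BAC = (56.3 / 47905) * 100
BAC = 0.1175 g/dL

0.1175


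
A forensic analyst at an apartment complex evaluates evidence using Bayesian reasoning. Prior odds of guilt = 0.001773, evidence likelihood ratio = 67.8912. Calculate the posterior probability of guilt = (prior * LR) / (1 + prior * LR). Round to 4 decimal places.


Bayesian evidence evaluation:
Posterior odds = prior_odds * LR = 0.001773 * 67.8912 = 0.1203711
Posterior probability = posterior_odds / (1 + posterior_odds)
= 0.1203711 / (1 + 0.1203711)
= 0.1203711 / 1.1203711
= 0.1074

0.1074


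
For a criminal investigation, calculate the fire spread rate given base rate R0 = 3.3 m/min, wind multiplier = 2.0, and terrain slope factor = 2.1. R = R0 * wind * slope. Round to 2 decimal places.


Fire spread rate calculation:
R = R0 * wind_factor * slope_factor
= 3.3 * 2.0 * 2.1
= 6.6 * 2.1
= 13.86 m/min

13.86


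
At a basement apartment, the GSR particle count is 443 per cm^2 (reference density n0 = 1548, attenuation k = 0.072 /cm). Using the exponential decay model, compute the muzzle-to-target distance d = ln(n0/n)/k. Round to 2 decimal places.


GSR distance calculation:
n0/n = 1548 / 443 = 3.494357
ln(n0/n) = 1.251149
d = 1.251149 / 0.072 = 17.38 cm

17.38


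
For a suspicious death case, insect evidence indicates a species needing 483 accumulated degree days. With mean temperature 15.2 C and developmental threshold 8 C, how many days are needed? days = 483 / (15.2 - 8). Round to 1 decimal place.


Insect development time:
Effective temperature = avg_temp - T_base = 15.2 - 8 = 7.2 C
Days = ADD / effective_temp = 483 / 7.2 = 67.1 days

67.1


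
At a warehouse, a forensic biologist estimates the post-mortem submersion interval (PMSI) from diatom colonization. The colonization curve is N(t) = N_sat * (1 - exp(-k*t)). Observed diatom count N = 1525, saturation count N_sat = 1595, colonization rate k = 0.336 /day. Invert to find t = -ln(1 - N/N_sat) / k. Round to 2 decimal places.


PMSI from diatom colonization curve:
N / N_sat = 1525 / 1595 = 0.956113
1 - N/N_sat = 0.043887
ln(1 - N/N_sat) = -3.126137
t = -ln(1 - N/N_sat) / k = -(-3.126137) / 0.336 = 9.30 days

9.30


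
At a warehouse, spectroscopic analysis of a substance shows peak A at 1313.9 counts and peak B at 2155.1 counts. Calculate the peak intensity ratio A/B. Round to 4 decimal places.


Spectral peak ratio:
Peak A = 1313.9 counts
Peak B = 2155.1 counts
Ratio = 1313.9 / 2155.1 = 0.6097

0.6097


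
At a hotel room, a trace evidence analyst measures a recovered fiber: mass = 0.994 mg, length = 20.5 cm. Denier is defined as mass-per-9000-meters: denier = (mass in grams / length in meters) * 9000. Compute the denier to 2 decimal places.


Denier calculation:
Mass in grams = 0.994 mg / 1000 = 0.000994 g
Length in meters = 20.5 cm / 100 = 0.205 m
Linear density = mass / length = 0.000994 / 0.205 = 0.00484878 g/m
Denier = (g/m) * 9000 = 0.00484878 * 9000 = 43.64

43.64


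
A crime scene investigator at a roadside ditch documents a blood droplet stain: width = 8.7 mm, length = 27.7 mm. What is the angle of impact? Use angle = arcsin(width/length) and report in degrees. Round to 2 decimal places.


Blood spatter impact angle calculation:
width / length = 8.7 / 27.7 = 0.314079
angle = arcsin(0.314079)
angle = 18.31 degrees

18.31


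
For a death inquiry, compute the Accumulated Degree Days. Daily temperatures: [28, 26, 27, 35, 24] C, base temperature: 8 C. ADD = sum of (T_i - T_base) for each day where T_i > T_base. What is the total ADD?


Computing ADD day by day:
Day 1: max(0, 28 - 8) = 20
Day 2: max(0, 26 - 8) = 18
Day 3: max(0, 27 - 8) = 19
Day 4: max(0, 35 - 8) = 27
Day 5: max(0, 24 - 8) = 16
Total ADD = 100

100


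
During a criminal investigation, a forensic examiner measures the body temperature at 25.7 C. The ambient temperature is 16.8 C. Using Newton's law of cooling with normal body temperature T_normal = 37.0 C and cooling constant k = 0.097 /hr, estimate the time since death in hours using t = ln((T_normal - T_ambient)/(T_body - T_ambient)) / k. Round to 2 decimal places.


Using Newton's law of cooling:
t = ln((T_normal - T_ambient) / (T_body - T_ambient)) / k
T_normal - T_ambient = 20.2
T_body - T_ambient = 8.9
Ratio = 2.269663
ln(ratio) = 0.819631
t = 0.819631 / 0.097 = 8.45 hours

8.45


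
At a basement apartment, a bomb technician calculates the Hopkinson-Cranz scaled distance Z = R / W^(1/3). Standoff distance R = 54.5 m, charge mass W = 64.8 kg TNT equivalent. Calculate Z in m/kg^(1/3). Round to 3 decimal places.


Scaled distance calculation:
W^(1/3) = 64.8^(1/3) = 4.016598
Z = R / W^(1/3) = 54.5 / 4.016598
Z = 13.569 m/kg^(1/3)

13.569


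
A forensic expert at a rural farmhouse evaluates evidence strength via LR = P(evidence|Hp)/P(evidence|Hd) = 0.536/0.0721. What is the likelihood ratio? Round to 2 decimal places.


Likelihood ratio calculation:
LR = P(E|Hp) / P(E|Hd)
LR = 0.536 / 0.0721
LR = 7.43

7.43


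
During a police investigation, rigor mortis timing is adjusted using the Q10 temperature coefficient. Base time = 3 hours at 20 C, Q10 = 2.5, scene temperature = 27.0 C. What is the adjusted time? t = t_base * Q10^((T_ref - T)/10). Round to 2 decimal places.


Rigor mortis time adjustment:
Exponent = (T_ref - T_actual) / 10 = (20 - 27.0) / 10 = -0.7
Q10 factor = 2.5^-0.7 = 0.52655
t_adjusted = 3 * 0.52655 = 1.58 hours

1.58


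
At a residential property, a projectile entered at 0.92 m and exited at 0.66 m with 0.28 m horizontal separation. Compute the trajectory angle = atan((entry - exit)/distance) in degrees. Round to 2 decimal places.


Bullet trajectory angle:
Height difference = 0.92 - 0.66 = 0.26 m
angle = atan(0.26 / 0.28)
angle = atan(0.928571)
angle = 42.88 degrees

42.88


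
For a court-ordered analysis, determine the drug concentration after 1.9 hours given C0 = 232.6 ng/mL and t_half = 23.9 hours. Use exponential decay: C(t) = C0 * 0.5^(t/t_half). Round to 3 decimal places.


Drug concentration decay:
Number of half-lives = t / t_half = 1.9 / 23.9 = 0.079498
Decay factor = 0.5^0.079498 = 0.94638689
C(t) = 232.6 * 0.94638689 = 220.130 ng/mL

220.130


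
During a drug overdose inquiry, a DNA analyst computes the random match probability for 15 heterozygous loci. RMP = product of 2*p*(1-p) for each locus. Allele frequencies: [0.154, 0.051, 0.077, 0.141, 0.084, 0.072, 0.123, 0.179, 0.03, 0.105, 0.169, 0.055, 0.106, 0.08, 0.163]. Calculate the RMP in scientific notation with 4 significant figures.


Computing RMP for 15 loci:
Locus 1: 2 * 0.154 * 0.846 = 0.260568
Locus 2: 2 * 0.051 * 0.949 = 0.096798
Locus 3: 2 * 0.077 * 0.923 = 0.142142
Locus 4: 2 * 0.141 * 0.859 = 0.242238
Locus 5: 2 * 0.084 * 0.916 = 0.153888
Locus 6: 2 * 0.072 * 0.928 = 0.133632
Locus 7: 2 * 0.123 * 0.877 = 0.215742
Locus 8: 2 * 0.179 * 0.821 = 0.293918
Locus 9: 2 * 0.03 * 0.97 = 0.0582
Locus 10: 2 * 0.105 * 0.895 = 0.18795
Locus 11: 2 * 0.169 * 0.831 = 0.280878
Locus 12: 2 * 0.055 * 0.945 = 0.10395
Locus 13: 2 * 0.106 * 0.894 = 0.189528
Locus 14: 2 * 0.08 * 0.92 = 0.1472
Locus 15: 2 * 0.163 * 0.837 = 0.272862
RMP = 2.753e-12

2.753e-12


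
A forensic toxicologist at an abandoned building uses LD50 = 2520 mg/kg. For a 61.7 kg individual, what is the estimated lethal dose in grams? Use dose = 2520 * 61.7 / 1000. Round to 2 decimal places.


Lethal dose calculation:
Lethal dose = LD50 * body_weight / 1000
= 2520 * 61.7 / 1000
= 155484 / 1000
= 155.48 g

155.48


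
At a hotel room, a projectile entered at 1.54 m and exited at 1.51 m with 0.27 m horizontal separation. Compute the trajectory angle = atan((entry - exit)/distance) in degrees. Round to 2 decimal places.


Bullet trajectory angle:
Height difference = 1.54 - 1.51 = 0.03 m
angle = atan(0.03 / 0.27)
angle = atan(0.111111)
angle = 6.34 degrees

6.34


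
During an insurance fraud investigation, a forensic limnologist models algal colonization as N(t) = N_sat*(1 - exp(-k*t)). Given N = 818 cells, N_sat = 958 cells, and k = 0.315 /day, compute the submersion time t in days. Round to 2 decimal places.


PMSI from diatom colonization curve:
N / N_sat = 818 / 958 = 0.853862
1 - N/N_sat = 0.146138
ln(1 - N/N_sat) = -1.923204
t = -ln(1 - N/N_sat) / k = -(-1.923204) / 0.315 = 6.11 days

6.11


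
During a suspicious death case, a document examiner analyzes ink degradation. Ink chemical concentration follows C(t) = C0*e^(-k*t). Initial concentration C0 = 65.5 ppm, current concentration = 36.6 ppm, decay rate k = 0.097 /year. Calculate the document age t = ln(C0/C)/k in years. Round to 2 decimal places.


Document age estimation:
C0/C = 65.5 / 36.6 = 1.789617
ln(C0/C) = 0.582002
t = 0.582002 / 0.097 = 6.00 years

6.00


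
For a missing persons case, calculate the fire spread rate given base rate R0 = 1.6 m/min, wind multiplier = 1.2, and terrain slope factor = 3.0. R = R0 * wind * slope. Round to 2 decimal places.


Fire spread rate calculation:
R = R0 * wind_factor * slope_factor
= 1.6 * 1.2 * 3.0
= 1.92 * 3.0
= 5.76 m/min

5.76


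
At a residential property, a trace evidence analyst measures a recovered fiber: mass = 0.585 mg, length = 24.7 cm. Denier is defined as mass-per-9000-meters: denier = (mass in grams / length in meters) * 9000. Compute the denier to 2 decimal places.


Denier calculation:
Mass in grams = 0.585 mg / 1000 = 0.000585 g
Length in meters = 24.7 cm / 100 = 0.247 m
Linear density = mass / length = 0.000585 / 0.247 = 0.00236842 g/m
Denier = (g/m) * 9000 = 0.00236842 * 9000 = 21.32

21.32


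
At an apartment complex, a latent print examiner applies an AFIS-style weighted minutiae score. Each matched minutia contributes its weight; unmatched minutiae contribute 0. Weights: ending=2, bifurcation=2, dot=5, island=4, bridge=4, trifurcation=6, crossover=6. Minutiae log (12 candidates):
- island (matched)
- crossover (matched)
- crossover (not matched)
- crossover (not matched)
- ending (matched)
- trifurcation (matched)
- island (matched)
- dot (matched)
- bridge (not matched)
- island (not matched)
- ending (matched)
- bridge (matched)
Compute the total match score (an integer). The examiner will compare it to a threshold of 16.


Weighted minutiae match score:
  island: matched, +4 (running total 4)
  crossover: matched, +6 (running total 10)
  crossover: not matched, +0
  crossover: not matched, +0
  ending: matched, +2 (running total 12)
  trifurcation: matched, +6 (running total 18)
  island: matched, +4 (running total 22)
  dot: matched, +5 (running total 27)
  bridge: not matched, +0
  island: not matched, +0
  ending: matched, +2 (running total 29)
  bridge: matched, +4 (running total 33)
Total score = 33
Threshold = 16; verdict = identification

33


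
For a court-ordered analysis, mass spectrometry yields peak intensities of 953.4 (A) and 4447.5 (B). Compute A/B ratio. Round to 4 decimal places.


Spectral peak ratio:
Peak A = 953.4 counts
Peak B = 4447.5 counts
Ratio = 953.4 / 4447.5 = 0.2144

0.2144


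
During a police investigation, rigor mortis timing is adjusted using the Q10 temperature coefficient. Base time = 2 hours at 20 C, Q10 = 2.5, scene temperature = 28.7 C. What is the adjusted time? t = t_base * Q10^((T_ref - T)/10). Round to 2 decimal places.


Rigor mortis time adjustment:
Exponent = (T_ref - T_actual) / 10 = (20 - 28.7) / 10 = -0.87
Q10 factor = 2.5^-0.87 = 0.4506
t_adjusted = 2 * 0.4506 = 0.90 hours

0.90


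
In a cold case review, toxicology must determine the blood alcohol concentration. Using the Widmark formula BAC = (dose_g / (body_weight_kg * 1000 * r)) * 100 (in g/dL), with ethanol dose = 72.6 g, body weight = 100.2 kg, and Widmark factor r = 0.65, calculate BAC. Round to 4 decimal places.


Applying the Widmark formula:
BAC = (dose_g / (body_wt * 1000 * r)) * 100
Denominator = 100.2 * 1000 * 0.65 = 65130
BAC = (72.6 / 65130) * 100
BAC = 0.1115 g/dL

0.1115


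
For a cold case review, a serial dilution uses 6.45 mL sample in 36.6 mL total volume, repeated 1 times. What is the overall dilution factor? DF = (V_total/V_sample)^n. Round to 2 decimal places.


Dilution factor calculation:
Single dilution = V_total / V_sample = 36.6 / 6.45 ≈ 5.674419
Number of dilutions = 1
Total DF = (36.6 / 6.45)^1 (full precision, rounded at the end) = 5.67

5.67


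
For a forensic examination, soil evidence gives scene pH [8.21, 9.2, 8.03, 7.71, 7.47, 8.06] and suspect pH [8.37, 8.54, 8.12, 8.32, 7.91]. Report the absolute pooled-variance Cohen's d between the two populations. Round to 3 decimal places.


Pooled-variance Cohen's d for soil pH comparison:
Scene mean = 48.68 / 6 = 8.113333
Suspect mean = 41.26 / 5 = 8.252
Scene sample variance s_s^2 = 0.355307
Suspect sample variance s_c^2 = 0.05897
Pooled variance = ((n_s-1)*s_s^2 + (n_c-1)*s_c^2) / (n_s + n_c - 2) = 0.223601
Pooled SD = sqrt(0.223601) = 0.472865
Mean difference = -0.138667
|d| = |-0.138667| / 0.472865 = 0.293

0.293


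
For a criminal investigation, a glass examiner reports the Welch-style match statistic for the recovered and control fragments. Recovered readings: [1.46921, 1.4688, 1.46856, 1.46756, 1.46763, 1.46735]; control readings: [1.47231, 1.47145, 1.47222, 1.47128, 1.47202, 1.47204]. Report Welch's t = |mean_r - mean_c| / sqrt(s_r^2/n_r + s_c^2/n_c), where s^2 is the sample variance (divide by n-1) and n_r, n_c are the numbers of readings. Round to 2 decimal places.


Welch's t-criterion for glass RI comparison:
Recovered mean = sum / n_r = 8.80911 / 6 = 1.468185
Control mean = sum / n_c = 8.83132 / 6 = 1.4718867
Recovered sample variance s_r^2 = 5.9307e-07
Control sample variance s_c^2 = 1.78067e-07
Welch SE (unpooled) = sqrt(s_r^2/n_r + s_c^2/n_c) = sqrt(9.8845e-08 + 2.96778e-08) = sqrt(1.28523e-07) = 0.000358501
|mean_r - mean_c| = 0.00370167
t = 0.00370167 / 0.000358501 = 10.33

10.33


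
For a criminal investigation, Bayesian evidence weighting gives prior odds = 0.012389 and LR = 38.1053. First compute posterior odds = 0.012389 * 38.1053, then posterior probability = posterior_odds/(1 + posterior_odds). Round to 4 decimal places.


Bayesian evidence evaluation:
Posterior odds = prior_odds * LR = 0.012389 * 38.1053 = 0.4720866
Posterior probability = posterior_odds / (1 + posterior_odds)
= 0.4720866 / (1 + 0.4720866)
= 0.4720866 / 1.4720866
= 0.3207

0.3207


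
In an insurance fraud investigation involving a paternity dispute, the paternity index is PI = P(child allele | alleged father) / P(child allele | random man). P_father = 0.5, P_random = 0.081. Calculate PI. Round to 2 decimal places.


Paternity Index calculation:
PI = P(allele|father) / P(allele|random)
PI = 0.5 / 0.081
PI = 6.17

6.17


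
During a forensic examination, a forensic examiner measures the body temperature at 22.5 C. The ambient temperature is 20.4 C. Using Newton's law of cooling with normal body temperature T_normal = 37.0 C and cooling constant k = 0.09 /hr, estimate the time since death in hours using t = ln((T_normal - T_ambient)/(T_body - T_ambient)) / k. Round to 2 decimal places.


Using Newton's law of cooling:
t = ln((T_normal - T_ambient) / (T_body - T_ambient)) / k
T_normal - T_ambient = 16.6
T_body - T_ambient = 2.1
Ratio = 7.904762
ln(ratio) = 2.067465
t = 2.067465 / 0.09 = 22.97 hours

22.97


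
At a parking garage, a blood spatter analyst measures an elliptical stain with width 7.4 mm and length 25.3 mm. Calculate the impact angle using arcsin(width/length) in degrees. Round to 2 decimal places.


Blood spatter impact angle calculation:
width / length = 7.4 / 25.3 = 0.29249
angle = arcsin(0.29249)
angle = 17.01 degrees

17.01


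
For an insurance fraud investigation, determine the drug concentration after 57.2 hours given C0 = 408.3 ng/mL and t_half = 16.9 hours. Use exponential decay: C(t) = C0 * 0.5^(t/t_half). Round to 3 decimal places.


Drug concentration decay:
Number of half-lives = t / t_half = 57.2 / 16.9 = 3.384615
Decay factor = 0.5^3.384615 = 0.09574792
C(t) = 408.3 * 0.09574792 = 39.094 ng/mL

39.094


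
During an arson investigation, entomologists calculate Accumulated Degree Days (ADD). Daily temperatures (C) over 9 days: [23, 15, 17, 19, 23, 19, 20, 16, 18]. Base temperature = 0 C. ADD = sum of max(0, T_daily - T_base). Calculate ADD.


Computing ADD day by day:
Day 1: max(0, 23 - 0) = 23
Day 2: max(0, 15 - 0) = 15
Day 3: max(0, 17 - 0) = 17
Day 4: max(0, 19 - 0) = 19
Day 5: max(0, 23 - 0) = 23
Day 6: max(0, 19 - 0) = 19
Day 7: max(0, 20 - 0) = 20
Day 8: max(0, 16 - 0) = 16
Day 9: max(0, 18 - 0) = 18
Total ADD = 170

170


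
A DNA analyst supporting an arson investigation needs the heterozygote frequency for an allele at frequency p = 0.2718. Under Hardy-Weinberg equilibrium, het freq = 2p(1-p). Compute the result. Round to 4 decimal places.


Hardy-Weinberg heterozygote frequency:
q = 1 - p = 1 - 0.2718 = 0.7282
2pq = 2 * 0.2718 * 0.7282 = 0.3958

0.3958


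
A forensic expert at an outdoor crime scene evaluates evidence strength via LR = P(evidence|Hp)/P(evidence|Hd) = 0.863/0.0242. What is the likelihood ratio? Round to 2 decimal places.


Likelihood ratio calculation:
LR = P(E|Hp) / P(E|Hd)
LR = 0.863 / 0.0242
LR = 35.66

35.66


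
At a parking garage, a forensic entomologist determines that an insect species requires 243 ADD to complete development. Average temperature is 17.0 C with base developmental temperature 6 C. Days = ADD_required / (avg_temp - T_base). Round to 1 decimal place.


Insect development time:
Effective temperature = avg_temp - T_base = 17.0 - 6 = 11.0 C
Days = ADD / effective_temp = 243 / 11.0 = 22.1 days

22.1


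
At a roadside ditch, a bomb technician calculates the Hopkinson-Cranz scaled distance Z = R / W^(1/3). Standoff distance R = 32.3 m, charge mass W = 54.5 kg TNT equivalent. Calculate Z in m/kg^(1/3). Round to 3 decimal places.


Scaled distance calculation:
W^(1/3) = 54.5^(1/3) = 3.791393
Z = R / W^(1/3) = 32.3 / 3.791393
Z = 8.519 m/kg^(1/3)

8.519


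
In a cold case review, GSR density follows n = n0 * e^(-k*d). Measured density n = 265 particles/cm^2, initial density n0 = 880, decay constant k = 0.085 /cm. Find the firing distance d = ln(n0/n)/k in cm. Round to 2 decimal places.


GSR distance calculation:
n0/n = 880 / 265 = 3.320755
ln(n0/n) = 1.200192
d = 1.200192 / 0.085 = 14.12 cm

14.12


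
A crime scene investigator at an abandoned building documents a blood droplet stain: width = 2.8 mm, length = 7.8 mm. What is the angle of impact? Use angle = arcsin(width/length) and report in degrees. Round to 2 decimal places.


Blood spatter impact angle calculation:
width / length = 2.8 / 7.8 = 0.358974
angle = arcsin(0.358974)
angle = 21.04 degrees

21.04


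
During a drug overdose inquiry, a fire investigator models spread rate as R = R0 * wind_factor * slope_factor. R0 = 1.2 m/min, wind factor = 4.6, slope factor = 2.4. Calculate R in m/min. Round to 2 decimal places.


Fire spread rate calculation:
R = R0 * wind_factor * slope_factor
= 1.2 * 4.6 * 2.4
= 5.52 * 2.4
= 13.25 m/min

13.25


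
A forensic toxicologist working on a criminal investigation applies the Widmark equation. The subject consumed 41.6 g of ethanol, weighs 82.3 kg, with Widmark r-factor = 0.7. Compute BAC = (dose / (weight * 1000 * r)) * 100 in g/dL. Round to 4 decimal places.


Applying the Widmark formula:
BAC = (dose_g / (body_wt * 1000 * r)) * 100
Denominator = 82.3 * 1000 * 0.7 = 57610
BAC = (41.6 / 57610) * 100
BAC = 0.0722 g/dL

0.0722


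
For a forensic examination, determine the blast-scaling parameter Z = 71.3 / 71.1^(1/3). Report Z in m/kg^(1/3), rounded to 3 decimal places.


Scaled distance calculation:
W^(1/3) = 71.1^(1/3) = 4.142761
Z = R / W^(1/3) = 71.3 / 4.142761
Z = 17.211 m/kg^(1/3)

17.211


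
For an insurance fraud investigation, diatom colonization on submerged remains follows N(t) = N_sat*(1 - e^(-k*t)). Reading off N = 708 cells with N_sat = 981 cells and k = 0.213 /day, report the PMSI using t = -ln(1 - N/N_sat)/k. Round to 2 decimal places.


PMSI from diatom colonization curve:
N / N_sat = 708 / 981 = 0.721713
1 - N/N_sat = 0.278287
ln(1 - N/N_sat) = -1.279102
t = -ln(1 - N/N_sat) / k = -(-1.279102) / 0.213 = 6.01 days

6.01


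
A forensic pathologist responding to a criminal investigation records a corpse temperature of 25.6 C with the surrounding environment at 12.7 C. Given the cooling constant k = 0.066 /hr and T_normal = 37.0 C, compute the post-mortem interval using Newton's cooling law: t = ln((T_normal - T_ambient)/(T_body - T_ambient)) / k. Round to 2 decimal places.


Using Newton's law of cooling:
t = ln((T_normal - T_ambient) / (T_body - T_ambient)) / k
T_normal - T_ambient = 24.3
T_body - T_ambient = 12.9
Ratio = 1.883721
ln(ratio) = 0.633249
t = 0.633249 / 0.066 = 9.59 hours

9.59


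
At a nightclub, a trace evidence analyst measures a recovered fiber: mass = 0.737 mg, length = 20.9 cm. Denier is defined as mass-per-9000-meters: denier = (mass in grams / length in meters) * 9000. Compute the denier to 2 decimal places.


Denier calculation:
Mass in grams = 0.737 mg / 1000 = 0.000737 g
Length in meters = 20.9 cm / 100 = 0.209 m
Linear density = mass / length = 0.000737 / 0.209 = 0.00352632 g/m
Denier = (g/m) * 9000 = 0.00352632 * 9000 = 31.74

31.74


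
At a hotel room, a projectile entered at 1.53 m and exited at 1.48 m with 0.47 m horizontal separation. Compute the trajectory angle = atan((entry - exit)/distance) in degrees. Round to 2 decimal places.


Bullet trajectory angle:
Height difference = 1.53 - 1.48 = 0.05 m
angle = atan(0.05 / 0.47)
angle = atan(0.106383)
angle = 6.07 degrees

6.07


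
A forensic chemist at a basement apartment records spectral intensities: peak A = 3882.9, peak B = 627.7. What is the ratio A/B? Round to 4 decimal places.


Spectral peak ratio:
Peak A = 3882.9 counts
Peak B = 627.7 counts
Ratio = 3882.9 / 627.7 = 6.1859

6.1859


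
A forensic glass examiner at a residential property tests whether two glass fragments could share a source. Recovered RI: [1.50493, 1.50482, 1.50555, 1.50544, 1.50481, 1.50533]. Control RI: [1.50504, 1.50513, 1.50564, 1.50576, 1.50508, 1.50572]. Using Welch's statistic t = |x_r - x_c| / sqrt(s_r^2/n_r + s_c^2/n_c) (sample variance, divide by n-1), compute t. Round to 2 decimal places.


Welch's t-criterion for glass RI comparison:
Recovered mean = sum / n_r = 9.03088 / 6 = 1.5051467
Control mean = sum / n_c = 9.03237 / 6 = 1.505395
Recovered sample variance s_r^2 = 1.09867e-07
Control sample variance s_c^2 = 1.1887e-07
Welch SE (unpooled) = sqrt(s_r^2/n_r + s_c^2/n_c) = sqrt(1.83111e-08 + 1.98117e-08) = sqrt(3.81228e-08) = 0.000195251
|mean_r - mean_c| = 0.000248333
t = 0.000248333 / 0.000195251 = 1.27

1.27


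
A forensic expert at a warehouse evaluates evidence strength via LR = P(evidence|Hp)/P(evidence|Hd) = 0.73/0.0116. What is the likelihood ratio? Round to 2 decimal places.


Likelihood ratio calculation:
LR = P(E|Hp) / P(E|Hd)
LR = 0.73 / 0.0116
LR = 62.93

62.93


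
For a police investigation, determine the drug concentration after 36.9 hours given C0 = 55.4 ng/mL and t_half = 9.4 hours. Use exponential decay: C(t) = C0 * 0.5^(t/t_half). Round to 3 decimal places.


Drug concentration decay:
Number of half-lives = t / t_half = 36.9 / 9.4 = 3.925532
Decay factor = 0.5^3.925532 = 0.06581079
C(t) = 55.4 * 0.06581079 = 3.646 ng/mL

3.646


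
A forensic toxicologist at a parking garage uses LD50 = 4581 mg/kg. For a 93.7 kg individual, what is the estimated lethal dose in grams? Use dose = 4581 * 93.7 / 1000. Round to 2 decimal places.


Lethal dose calculation:
Lethal dose = LD50 * body_weight / 1000
= 4581 * 93.7 / 1000
= 429239.7 / 1000
= 429.24 g

429.24


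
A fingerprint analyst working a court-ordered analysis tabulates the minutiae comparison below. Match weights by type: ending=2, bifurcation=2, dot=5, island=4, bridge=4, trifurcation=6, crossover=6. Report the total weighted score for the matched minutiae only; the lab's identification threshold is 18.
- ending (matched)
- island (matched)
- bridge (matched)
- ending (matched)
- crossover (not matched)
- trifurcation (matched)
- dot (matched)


Weighted minutiae match score:
  ending: matched, +2 (running total 2)
  island: matched, +4 (running total 6)
  bridge: matched, +4 (running total 10)
  ending: matched, +2 (running total 12)
  crossover: not matched, +0
  trifurcation: matched, +6 (running total 18)
  dot: matched, +5 (running total 23)
Total score = 23
Threshold = 18; verdict = identification

23


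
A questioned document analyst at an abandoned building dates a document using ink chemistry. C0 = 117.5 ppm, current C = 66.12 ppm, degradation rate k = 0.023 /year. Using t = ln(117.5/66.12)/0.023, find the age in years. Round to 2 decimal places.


Document age estimation:
C0/C = 117.5 / 66.12 = 1.777072
ln(C0/C) = 0.574967
t = 0.574967 / 0.023 = 25.00 years

25.00


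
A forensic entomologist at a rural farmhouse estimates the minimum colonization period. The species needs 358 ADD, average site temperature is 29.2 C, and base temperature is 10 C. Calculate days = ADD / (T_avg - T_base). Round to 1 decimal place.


Insect development time:
Effective temperature = avg_temp - T_base = 29.2 - 10 = 19.2 C
Days = ADD / effective_temp = 358 / 19.2 = 18.6 days

18.6


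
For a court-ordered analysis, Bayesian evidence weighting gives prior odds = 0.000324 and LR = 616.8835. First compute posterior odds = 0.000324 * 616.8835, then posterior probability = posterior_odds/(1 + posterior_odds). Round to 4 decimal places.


Bayesian evidence evaluation:
Posterior odds = prior_odds * LR = 0.000324 * 616.8835 = 0.1998703
Posterior probability = posterior_odds / (1 + posterior_odds)
= 0.1998703 / (1 + 0.1998703)
= 0.1998703 / 1.1998703
= 0.1666

0.1666


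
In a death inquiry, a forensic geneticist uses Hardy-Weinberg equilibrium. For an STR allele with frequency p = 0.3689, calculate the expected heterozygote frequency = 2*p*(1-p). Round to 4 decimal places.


Hardy-Weinberg heterozygote frequency:
q = 1 - p = 1 - 0.3689 = 0.6311
2pq = 2 * 0.3689 * 0.6311 = 0.4656

0.4656


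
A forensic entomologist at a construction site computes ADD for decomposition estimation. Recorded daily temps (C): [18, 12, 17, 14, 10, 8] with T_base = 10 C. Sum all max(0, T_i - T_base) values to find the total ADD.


Computing ADD day by day:
Day 1: max(0, 18 - 10) = 8
Day 2: max(0, 12 - 10) = 2
Day 3: max(0, 17 - 10) = 7
Day 4: max(0, 14 - 10) = 4
Day 5: max(0, 10 - 10) = 0
Day 6: max(0, 8 - 10) = 0
Total ADD = 21

21


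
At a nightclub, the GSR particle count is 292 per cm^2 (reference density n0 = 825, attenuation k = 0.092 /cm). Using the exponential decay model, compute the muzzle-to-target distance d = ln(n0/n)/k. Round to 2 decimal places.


GSR distance calculation:
n0/n = 825 / 292 = 2.825342
ln(n0/n) = 1.038629
d = 1.038629 / 0.092 = 11.29 cm

11.29


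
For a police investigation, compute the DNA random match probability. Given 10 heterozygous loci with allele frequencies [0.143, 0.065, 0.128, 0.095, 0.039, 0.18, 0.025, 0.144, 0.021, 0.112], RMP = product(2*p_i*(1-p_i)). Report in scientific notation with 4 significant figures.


Computing RMP for 10 loci:
Locus 1: 2 * 0.143 * 0.857 = 0.245102
Locus 2: 2 * 0.065 * 0.935 = 0.12155
Locus 3: 2 * 0.128 * 0.872 = 0.223232
Locus 4: 2 * 0.095 * 0.905 = 0.17195
Locus 5: 2 * 0.039 * 0.961 = 0.074958
Locus 6: 2 * 0.18 * 0.82 = 0.2952
Locus 7: 2 * 0.025 * 0.975 = 0.04875
Locus 8: 2 * 0.144 * 0.856 = 0.246528
Locus 9: 2 * 0.021 * 0.979 = 0.041118
Locus 10: 2 * 0.112 * 0.888 = 0.198912
RMP = 2.487e-09

2.487e-09


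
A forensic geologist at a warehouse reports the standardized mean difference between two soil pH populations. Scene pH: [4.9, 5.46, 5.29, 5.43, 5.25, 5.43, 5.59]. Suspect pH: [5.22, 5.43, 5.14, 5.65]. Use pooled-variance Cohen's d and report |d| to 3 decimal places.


Pooled-variance Cohen's d for soil pH comparison:
Scene mean = 37.35 / 7 = 5.335714
Suspect mean = 21.44 / 4 = 5.36
Scene sample variance s_s^2 = 0.049529
Suspect sample variance s_c^2 = 0.052333
Pooled variance = ((n_s-1)*s_s^2 + (n_c-1)*s_c^2) / (n_s + n_c - 2) = 0.050463
Pooled SD = sqrt(0.050463) = 0.22464
Mean difference = -0.024286
|d| = |-0.024286| / 0.22464 = 0.108

0.108


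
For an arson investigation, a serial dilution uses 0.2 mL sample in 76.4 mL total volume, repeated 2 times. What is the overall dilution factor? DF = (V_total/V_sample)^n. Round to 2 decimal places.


Dilution factor calculation:
Single dilution = V_total / V_sample = 76.4 / 0.2 ≈ 382
Number of dilutions = 2
Total DF = (76.4 / 0.2)^2 (full precision, rounded at the end) = 145924.00

145924.00


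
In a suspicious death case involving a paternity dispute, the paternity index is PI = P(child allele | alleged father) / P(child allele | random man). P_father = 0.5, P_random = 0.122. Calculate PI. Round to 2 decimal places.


Paternity Index calculation:
PI = P(allele|father) / P(allele|random)
PI = 0.5 / 0.122
PI = 4.10

4.10


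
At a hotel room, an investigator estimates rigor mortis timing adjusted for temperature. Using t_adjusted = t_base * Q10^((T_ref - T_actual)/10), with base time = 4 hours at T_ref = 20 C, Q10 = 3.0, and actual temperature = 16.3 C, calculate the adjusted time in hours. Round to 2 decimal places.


Rigor mortis time adjustment:
Exponent = (T_ref - T_actual) / 10 = (20 - 16.3) / 10 = 0.37
Q10 factor = 3.0^0.37 = 1.50153
t_adjusted = 4 * 1.50153 = 6.01 hours

6.01


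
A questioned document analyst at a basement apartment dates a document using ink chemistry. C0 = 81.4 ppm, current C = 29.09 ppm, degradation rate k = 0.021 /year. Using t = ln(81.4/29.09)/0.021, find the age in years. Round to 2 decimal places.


Document age estimation:
C0/C = 81.4 / 29.09 = 2.798212
ln(C0/C) = 1.028981
t = 1.028981 / 0.021 = 49.00 years

49.00


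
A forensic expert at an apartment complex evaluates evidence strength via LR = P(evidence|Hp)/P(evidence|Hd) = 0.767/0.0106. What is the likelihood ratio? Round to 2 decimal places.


Likelihood ratio calculation:
LR = P(E|Hp) / P(E|Hd)
LR = 0.767 / 0.0106
LR = 72.36

72.36


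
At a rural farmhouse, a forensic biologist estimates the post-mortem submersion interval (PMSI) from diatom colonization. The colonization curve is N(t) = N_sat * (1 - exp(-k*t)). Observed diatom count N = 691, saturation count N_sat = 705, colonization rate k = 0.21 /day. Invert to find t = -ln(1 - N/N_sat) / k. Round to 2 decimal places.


PMSI from diatom colonization curve:
N / N_sat = 691 / 705 = 0.980142
1 - N/N_sat = 0.019858
ln(1 - N/N_sat) = -3.919148
t = -ln(1 - N/N_sat) / k = -(-3.919148) / 0.21 = 18.66 days

18.66


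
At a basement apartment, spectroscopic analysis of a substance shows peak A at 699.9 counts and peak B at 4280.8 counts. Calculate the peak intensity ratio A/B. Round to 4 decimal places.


Spectral peak ratio:
Peak A = 699.9 counts
Peak B = 4280.8 counts
Ratio = 699.9 / 4280.8 = 0.1635

0.1635


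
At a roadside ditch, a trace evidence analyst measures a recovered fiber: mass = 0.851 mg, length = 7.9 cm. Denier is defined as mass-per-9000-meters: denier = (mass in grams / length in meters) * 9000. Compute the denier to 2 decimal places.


Denier calculation:
Mass in grams = 0.851 mg / 1000 = 0.000851 g
Length in meters = 7.9 cm / 100 = 0.079 m
Linear density = mass / length = 0.000851 / 0.079 = 0.01077215 g/m
Denier = (g/m) * 9000 = 0.01077215 * 9000 = 96.95

96.95


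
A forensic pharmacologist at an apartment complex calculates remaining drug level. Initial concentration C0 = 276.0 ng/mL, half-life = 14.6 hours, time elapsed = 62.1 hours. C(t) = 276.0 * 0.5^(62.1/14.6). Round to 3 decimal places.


Drug concentration decay:
Number of half-lives = t / t_half = 62.1 / 14.6 = 4.253425
Decay factor = 0.5^4.253425 = 0.0524314
C(t) = 276.0 * 0.0524314 = 14.471 ng/mL

14.471


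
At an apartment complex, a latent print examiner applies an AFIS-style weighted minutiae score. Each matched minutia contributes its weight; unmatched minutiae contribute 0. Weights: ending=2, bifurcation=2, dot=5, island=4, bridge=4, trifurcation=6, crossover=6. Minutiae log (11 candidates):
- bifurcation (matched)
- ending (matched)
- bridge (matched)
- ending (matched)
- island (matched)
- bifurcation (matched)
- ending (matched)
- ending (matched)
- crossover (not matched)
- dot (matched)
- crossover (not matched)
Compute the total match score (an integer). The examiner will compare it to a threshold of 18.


Weighted minutiae match score:
  bifurcation: matched, +2 (running total 2)
  ending: matched, +2 (running total 4)
  bridge: matched, +4 (running total 8)
  ending: matched, +2 (running total 10)
  island: matched, +4 (running total 14)
  bifurcation: matched, +2 (running total 16)
  ending: matched, +2 (running total 18)
  ending: matched, +2 (running total 20)
  crossover: not matched, +0
  dot: matched, +5 (running total 25)
  crossover: not matched, +0
Total score = 25
Threshold = 18; verdict = identification

25


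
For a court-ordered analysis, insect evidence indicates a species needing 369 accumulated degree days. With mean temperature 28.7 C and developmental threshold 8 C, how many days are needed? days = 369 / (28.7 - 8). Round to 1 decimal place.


Insect development time:
Effective temperature = avg_temp - T_base = 28.7 - 8 = 20.7 C
Days = ADD / effective_temp = 369 / 20.7 = 17.8 days

17.8
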